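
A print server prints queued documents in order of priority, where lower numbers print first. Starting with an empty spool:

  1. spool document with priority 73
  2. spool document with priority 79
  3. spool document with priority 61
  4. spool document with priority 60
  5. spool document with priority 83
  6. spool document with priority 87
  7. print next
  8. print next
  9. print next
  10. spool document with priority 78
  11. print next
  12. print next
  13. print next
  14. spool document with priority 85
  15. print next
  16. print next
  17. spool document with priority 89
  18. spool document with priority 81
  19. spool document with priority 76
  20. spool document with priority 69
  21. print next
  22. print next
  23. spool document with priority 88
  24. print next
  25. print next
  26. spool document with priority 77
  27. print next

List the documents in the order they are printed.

insert 73 → {73}
insert 79 → {73, 79}
insert 61 → {61, 73, 79}
insert 60 → {60, 61, 73, 79}
insert 83 → {60, 61, 73, 79, 83}
insert 87 → {60, 61, 73, 79, 83, 87}
print next → 60; now {61, 73, 79, 83, 87}
print next → 61; now {73, 79, 83, 87}
print next → 73; now {79, 83, 87}
insert 78 → {78, 79, 83, 87}
print next → 78; now {79, 83, 87}
print next → 79; now {83, 87}
print next → 83; now {87}
insert 85 → {85, 87}
print next → 85; now {87}
print next → 87; now {}
insert 89 → {89}
insert 81 → {81, 89}
insert 76 → {76, 81, 89}
insert 69 → {69, 76, 81, 89}
print next → 69; now {76, 81, 89}
print next → 76; now {81, 89}
insert 88 → {81, 88, 89}
print next → 81; now {88, 89}
print next → 88; now {89}
insert 77 → {77, 89}
print next → 77; now {89}

[60, 61, 73, 78, 79, 83, 85, 87, 69, 76, 81, 88, 77]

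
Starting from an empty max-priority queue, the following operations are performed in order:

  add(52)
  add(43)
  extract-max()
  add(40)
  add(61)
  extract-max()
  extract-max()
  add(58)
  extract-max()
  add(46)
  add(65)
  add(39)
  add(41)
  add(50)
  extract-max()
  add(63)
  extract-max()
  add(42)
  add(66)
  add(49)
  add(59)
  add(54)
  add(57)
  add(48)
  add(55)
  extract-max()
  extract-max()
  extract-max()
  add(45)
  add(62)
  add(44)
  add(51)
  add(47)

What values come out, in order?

52, 61, 43, 58, 65, 63, 66, 59, 57

insert 52 → {52}
insert 43 → {52, 43}
extract-max → 52; now {43}
insert 40 → {43, 40}
insert 61 → {61, 43, 40}
extract-max → 61; now {43, 40}
extract-max → 43; now {40}
insert 58 → {58, 40}
extract-max → 58; now {40}
insert 46 → {46, 40}
insert 65 → {65, 46, 40}
insert 39 → {65, 46, 40, 39}
insert 41 → {65, 46, 41, 40, 39}
insert 50 → {65, 50, 46, 41, 40, 39}
extract-max → 65; now {50, 46, 41, 40, 39}
insert 63 → {63, 50, 46, 41, 40, 39}
extract-max → 63; now {50, 46, 41, 40, 39}
insert 42 → {50, 46, 42, 41, 40, 39}
insert 66 → {66, 50, 46, 42, 41, 40, 39}
insert 49 → {66, 50, 49, 46, 42, 41, 40, 39}
insert 59 → {66, 59, 50, 49, 46, 42, 41, 40, 39}
insert 54 → {66, 59, 54, 50, 49, 46, 42, 41, 40, 39}
insert 57 → {66, 59, 57, 54, 50, 49, 46, 42, 41, 40, 39}
insert 48 → {66, 59, 57, 54, 50, 49, 48, 46, 42, 41, 40, 39}
insert 55 → {66, 59, 57, 55, 54, 50, 49, 48, 46, 42, 41, 40, 39}
extract-max → 66; now {59, 57, 55, 54, 50, 49, 48, 46, 42, 41, 40, 39}
extract-max → 59; now {57, 55, 54, 50, 49, 48, 46, 42, 41, 40, 39}
extract-max → 57; now {55, 54, 50, 49, 48, 46, 42, 41, 40, 39}
insert 45 → {55, 54, 50, 49, 48, 46, 45, 42, 41, 40, 39}
insert 62 → {62, 55, 54, 50, 49, 48, 46, 45, 42, 41, 40, 39}
insert 44 → {62, 55, 54, 50, 49, 48, 46, 45, 44, 42, 41, 40, 39}
insert 51 → {62, 55, 54, 51, 50, 49, 48, 46, 45, 44, 42, 41, 40, 39}
insert 47 → {62, 55, 54, 51, 50, 49, 48, 47, 46, 45, 44, 42, 41, 40, 39}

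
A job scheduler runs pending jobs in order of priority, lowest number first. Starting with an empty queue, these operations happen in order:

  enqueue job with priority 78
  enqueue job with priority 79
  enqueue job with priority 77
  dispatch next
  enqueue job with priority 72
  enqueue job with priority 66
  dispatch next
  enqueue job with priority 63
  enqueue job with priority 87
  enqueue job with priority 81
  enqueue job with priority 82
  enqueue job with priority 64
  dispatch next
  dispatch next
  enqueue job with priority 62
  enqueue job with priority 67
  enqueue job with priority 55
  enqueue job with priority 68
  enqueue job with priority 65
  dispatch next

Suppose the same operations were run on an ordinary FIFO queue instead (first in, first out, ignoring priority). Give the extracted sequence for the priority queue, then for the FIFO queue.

priority queue: [77, 66, 63, 64, 55]; FIFO queue: 78 → 79 → 77 → 72 → 66

insert 78 → {78}
insert 79 → {78, 79}
insert 77 → {77, 78, 79}
dispatch next → 77; now {78, 79}
insert 72 → {72, 78, 79}
insert 66 → {66, 72, 78, 79}
dispatch next → 66; now {72, 78, 79}
insert 63 → {63, 72, 78, 79}
insert 87 → {63, 72, 78, 79, 87}
insert 81 → {63, 72, 78, 79, 81, 87}
insert 82 → {63, 72, 78, 79, 81, 82, 87}
insert 64 → {63, 64, 72, 78, 79, 81, 82, 87}
dispatch next → 63; now {64, 72, 78, 79, 81, 82, 87}
dispatch next → 64; now {72, 78, 79, 81, 82, 87}
insert 62 → {62, 72, 78, 79, 81, 82, 87}
insert 67 → {62, 67, 72, 78, 79, 81, 82, 87}
insert 55 → {55, 62, 67, 72, 78, 79, 81, 82, 87}
insert 68 → {55, 62, 67, 68, 72, 78, 79, 81, 82, 87}
insert 65 → {55, 62, 65, 67, 68, 72, 78, 79, 81, 82, 87}
dispatch next → 55; now {62, 65, 67, 68, 72, 78, 79, 81, 82, 87}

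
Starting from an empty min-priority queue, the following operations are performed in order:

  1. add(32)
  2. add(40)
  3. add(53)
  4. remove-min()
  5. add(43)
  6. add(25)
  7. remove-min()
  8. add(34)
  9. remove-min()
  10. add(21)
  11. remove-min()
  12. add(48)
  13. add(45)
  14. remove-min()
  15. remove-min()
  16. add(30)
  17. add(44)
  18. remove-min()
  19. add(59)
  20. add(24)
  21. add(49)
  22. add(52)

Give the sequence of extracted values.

[32, 25, 34, 21, 40, 43, 30]

insert 32 → {32}
insert 40 → {32, 40}
insert 53 → {32, 40, 53}
remove-min → 32; now {40, 53}
insert 43 → {40, 43, 53}
insert 25 → {25, 40, 43, 53}
remove-min → 25; now {40, 43, 53}
insert 34 → {34, 40, 43, 53}
remove-min → 34; now {40, 43, 53}
insert 21 → {21, 40, 43, 53}
remove-min → 21; now {40, 43, 53}
insert 48 → {40, 43, 48, 53}
insert 45 → {40, 43, 45, 48, 53}
remove-min → 40; now {43, 45, 48, 53}
remove-min → 43; now {45, 48, 53}
insert 30 → {30, 45, 48, 53}
insert 44 → {30, 44, 45, 48, 53}
remove-min → 30; now {44, 45, 48, 53}
insert 59 → {44, 45, 48, 53, 59}
insert 24 → {24, 44, 45, 48, 53, 59}
insert 49 → {24, 44, 45, 48, 49, 53, 59}
insert 52 → {24, 44, 45, 48, 49, 52, 53, 59}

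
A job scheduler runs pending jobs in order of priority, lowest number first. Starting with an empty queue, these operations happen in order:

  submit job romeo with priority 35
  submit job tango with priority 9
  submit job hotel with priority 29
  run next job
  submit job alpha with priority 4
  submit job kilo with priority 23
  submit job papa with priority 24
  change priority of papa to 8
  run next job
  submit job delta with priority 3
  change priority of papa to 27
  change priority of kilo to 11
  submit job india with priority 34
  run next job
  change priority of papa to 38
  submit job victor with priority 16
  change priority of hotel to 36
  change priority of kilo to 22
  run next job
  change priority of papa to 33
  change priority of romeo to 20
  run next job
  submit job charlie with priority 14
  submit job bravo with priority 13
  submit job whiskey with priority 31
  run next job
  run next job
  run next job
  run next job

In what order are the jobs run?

add romeo (priority 35) → {romeo:35}
add tango (priority 9) → {tango:9, romeo:35}
add hotel (priority 29) → {tango:9, hotel:29, romeo:35}
run next job → tango; now {hotel:29, romeo:35}
add alpha (priority 4) → {alpha:4, hotel:29, romeo:35}
add kilo (priority 23) → {alpha:4, kilo:23, hotel:29, romeo:35}
add papa (priority 24) → {alpha:4, kilo:23, papa:24, hotel:29, romeo:35}
update papa to priority 8 → {alpha:4, papa:8, kilo:23, hotel:29, romeo:35}
run next job → alpha; now {papa:8, kilo:23, hotel:29, romeo:35}
add delta (priority 3) → {delta:3, papa:8, kilo:23, hotel:29, romeo:35}
update papa to priority 27 → {delta:3, kilo:23, papa:27, hotel:29, romeo:35}
update kilo to priority 11 → {delta:3, kilo:11, papa:27, hotel:29, romeo:35}
add india (priority 34) → {delta:3, kilo:11, papa:27, hotel:29, india:34, romeo:35}
run next job → delta; now {kilo:11, papa:27, hotel:29, india:34, romeo:35}
update papa to priority 38 → {kilo:11, hotel:29, india:34, romeo:35, papa:38}
add victor (priority 16) → {kilo:11, victor:16, hotel:29, india:34, romeo:35, papa:38}
update hotel to priority 36 → {kilo:11, victor:16, india:34, romeo:35, hotel:36, papa:38}
update kilo to priority 22 → {victor:16, kilo:22, india:34, romeo:35, hotel:36, papa:38}
run next job → victor; now {kilo:22, india:34, romeo:35, hotel:36, papa:38}
update papa to priority 33 → {kilo:22, papa:33, india:34, romeo:35, hotel:36}
update romeo to priority 20 → {romeo:20, kilo:22, papa:33, india:34, hotel:36}
run next job → romeo; now {kilo:22, papa:33, india:34, hotel:36}
add charlie (priority 14) → {charlie:14, kilo:22, papa:33, india:34, hotel:36}
add bravo (priority 13) → {bravo:13, charlie:14, kilo:22, papa:33, india:34, hotel:36}
add whiskey (priority 31) → {bravo:13, charlie:14, kilo:22, whiskey:31, papa:33, india:34, hotel:36}
run next job → bravo; now {charlie:14, kilo:22, whiskey:31, papa:33, india:34, hotel:36}
run next job → charlie; now {kilo:22, whiskey:31, papa:33, india:34, hotel:36}
run next job → kilo; now {whiskey:31, papa:33, india:34, hotel:36}
run next job → whiskey; now {papa:33, india:34, hotel:36}

tango, alpha, delta, victor, romeo, bravo, charlie, kilo, whiskey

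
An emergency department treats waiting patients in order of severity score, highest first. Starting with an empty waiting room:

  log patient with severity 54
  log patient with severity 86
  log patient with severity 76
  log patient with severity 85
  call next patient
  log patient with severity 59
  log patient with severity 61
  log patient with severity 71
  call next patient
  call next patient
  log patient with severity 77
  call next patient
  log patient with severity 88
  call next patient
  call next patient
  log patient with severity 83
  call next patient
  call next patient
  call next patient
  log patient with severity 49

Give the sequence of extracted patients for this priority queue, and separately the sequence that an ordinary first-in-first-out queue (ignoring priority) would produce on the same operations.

insert 54 → {54}
insert 86 → {86, 54}
insert 76 → {86, 76, 54}
insert 85 → {86, 85, 76, 54}
call next patient → 86; now {85, 76, 54}
insert 59 → {85, 76, 59, 54}
insert 61 → {85, 76, 61, 59, 54}
insert 71 → {85, 76, 71, 61, 59, 54}
call next patient → 85; now {76, 71, 61, 59, 54}
call next patient → 76; now {71, 61, 59, 54}
insert 77 → {77, 71, 61, 59, 54}
call next patient → 77; now {71, 61, 59, 54}
insert 88 → {88, 71, 61, 59, 54}
call next patient → 88; now {71, 61, 59, 54}
call next patient → 71; now {61, 59, 54}
insert 83 → {83, 61, 59, 54}
call next patient → 83; now {61, 59, 54}
call next patient → 61; now {59, 54}
call next patient → 59; now {54}
insert 49 → {54, 49}

priority queue: 86, 85, 76, 77, 88, 71, 83, 61, 59; FIFO queue: [54, 86, 76, 85, 59, 61, 71, 77, 88]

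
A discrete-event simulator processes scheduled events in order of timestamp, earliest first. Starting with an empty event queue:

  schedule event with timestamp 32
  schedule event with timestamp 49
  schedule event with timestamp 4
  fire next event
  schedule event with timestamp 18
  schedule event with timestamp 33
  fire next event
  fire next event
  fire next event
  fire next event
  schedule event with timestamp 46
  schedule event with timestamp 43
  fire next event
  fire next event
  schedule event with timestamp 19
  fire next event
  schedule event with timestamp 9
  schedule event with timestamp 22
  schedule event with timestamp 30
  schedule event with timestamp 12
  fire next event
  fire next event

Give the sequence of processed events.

4, 18, 32, 33, 49, 43, 46, 19, 9, 12

insert 32 → {32}
insert 49 → {32, 49}
insert 4 → {4, 32, 49}
fire next event → 4; now {32, 49}
insert 18 → {18, 32, 49}
insert 33 → {18, 32, 33, 49}
fire next event → 18; now {32, 33, 49}
fire next event → 32; now {33, 49}
fire next event → 33; now {49}
fire next event → 49; now {}
insert 46 → {46}
insert 43 → {43, 46}
fire next event → 43; now {46}
fire next event → 46; now {}
insert 19 → {19}
fire next event → 19; now {}
insert 9 → {9}
insert 22 → {9, 22}
insert 30 → {9, 22, 30}
insert 12 → {9, 12, 22, 30}
fire next event → 9; now {12, 22, 30}
fire next event → 12; now {22, 30}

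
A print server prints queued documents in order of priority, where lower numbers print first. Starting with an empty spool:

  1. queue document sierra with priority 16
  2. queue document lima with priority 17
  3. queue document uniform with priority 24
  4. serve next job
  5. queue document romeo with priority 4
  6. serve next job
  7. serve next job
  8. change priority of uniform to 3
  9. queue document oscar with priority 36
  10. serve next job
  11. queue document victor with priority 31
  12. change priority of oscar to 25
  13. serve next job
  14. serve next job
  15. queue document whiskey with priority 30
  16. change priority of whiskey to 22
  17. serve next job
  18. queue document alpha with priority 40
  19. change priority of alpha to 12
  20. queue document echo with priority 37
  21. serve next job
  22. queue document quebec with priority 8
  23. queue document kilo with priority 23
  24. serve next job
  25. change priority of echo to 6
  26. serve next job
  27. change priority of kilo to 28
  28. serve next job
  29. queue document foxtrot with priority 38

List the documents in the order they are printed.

sierra, romeo, lima, uniform, oscar, victor, whiskey, alpha, quebec, echo, kilo

add sierra (priority 16) → {sierra:16}
add lima (priority 17) → {sierra:16, lima:17}
add uniform (priority 24) → {sierra:16, lima:17, uniform:24}
serve next job → sierra; now {lima:17, uniform:24}
add romeo (priority 4) → {romeo:4, lima:17, uniform:24}
serve next job → romeo; now {lima:17, uniform:24}
serve next job → lima; now {uniform:24}
update uniform to priority 3 → {uniform:3}
add oscar (priority 36) → {uniform:3, oscar:36}
serve next job → uniform; now {oscar:36}
add victor (priority 31) → {victor:31, oscar:36}
update oscar to priority 25 → {oscar:25, victor:31}
serve next job → oscar; now {victor:31}
serve next job → victor; now {}
add whiskey (priority 30) → {whiskey:30}
update whiskey to priority 22 → {whiskey:22}
serve next job → whiskey; now {}
add alpha (priority 40) → {alpha:40}
update alpha to priority 12 → {alpha:12}
add echo (priority 37) → {alpha:12, echo:37}
serve next job → alpha; now {echo:37}
add quebec (priority 8) → {quebec:8, echo:37}
add kilo (priority 23) → {quebec:8, kilo:23, echo:37}
serve next job → quebec; now {kilo:23, echo:37}
update echo to priority 6 → {echo:6, kilo:23}
serve next job → echo; now {kilo:23}
update kilo to priority 28 → {kilo:28}
serve next job → kilo; now {}
add foxtrot (priority 38) → {foxtrot:38}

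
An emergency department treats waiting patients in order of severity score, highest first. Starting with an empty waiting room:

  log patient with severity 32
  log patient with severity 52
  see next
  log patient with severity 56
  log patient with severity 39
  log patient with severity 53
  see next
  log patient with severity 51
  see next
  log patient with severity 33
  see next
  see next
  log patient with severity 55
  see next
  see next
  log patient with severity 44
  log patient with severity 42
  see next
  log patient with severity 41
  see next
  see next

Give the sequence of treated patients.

insert 32 → {32}
insert 52 → {52, 32}
see next → 52; now {32}
insert 56 → {56, 32}
insert 39 → {56, 39, 32}
insert 53 → {56, 53, 39, 32}
see next → 56; now {53, 39, 32}
insert 51 → {53, 51, 39, 32}
see next → 53; now {51, 39, 32}
insert 33 → {51, 39, 33, 32}
see next → 51; now {39, 33, 32}
see next → 39; now {33, 32}
insert 55 → {55, 33, 32}
see next → 55; now {33, 32}
see next → 33; now {32}
insert 44 → {44, 32}
insert 42 → {44, 42, 32}
see next → 44; now {42, 32}
insert 41 → {42, 41, 32}
see next → 42; now {41, 32}
see next → 41; now {32}

52, 56, 53, 51, 39, 55, 33, 44, 42, 41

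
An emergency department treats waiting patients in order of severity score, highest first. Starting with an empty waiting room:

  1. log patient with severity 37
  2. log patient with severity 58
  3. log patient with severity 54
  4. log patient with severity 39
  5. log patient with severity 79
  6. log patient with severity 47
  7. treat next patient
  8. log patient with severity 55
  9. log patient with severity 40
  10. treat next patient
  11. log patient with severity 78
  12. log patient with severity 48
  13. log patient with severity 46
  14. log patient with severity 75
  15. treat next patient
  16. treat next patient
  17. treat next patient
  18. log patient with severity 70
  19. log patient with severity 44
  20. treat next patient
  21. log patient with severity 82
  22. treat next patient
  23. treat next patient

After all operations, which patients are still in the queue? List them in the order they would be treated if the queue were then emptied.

48 → 47 → 46 → 44 → 40 → 39 → 37

insert 37 → {37}
insert 58 → {58, 37}
insert 54 → {58, 54, 37}
insert 39 → {58, 54, 39, 37}
insert 79 → {79, 58, 54, 39, 37}
insert 47 → {79, 58, 54, 47, 39, 37}
treat next patient → 79; now {58, 54, 47, 39, 37}
insert 55 → {58, 55, 54, 47, 39, 37}
insert 40 → {58, 55, 54, 47, 40, 39, 37}
treat next patient → 58; now {55, 54, 47, 40, 39, 37}
insert 78 → {78, 55, 54, 47, 40, 39, 37}
insert 48 → {78, 55, 54, 48, 47, 40, 39, 37}
insert 46 → {78, 55, 54, 48, 47, 46, 40, 39, 37}
insert 75 → {78, 75, 55, 54, 48, 47, 46, 40, 39, 37}
treat next patient → 78; now {75, 55, 54, 48, 47, 46, 40, 39, 37}
treat next patient → 75; now {55, 54, 48, 47, 46, 40, 39, 37}
treat next patient → 55; now {54, 48, 47, 46, 40, 39, 37}
insert 70 → {70, 54, 48, 47, 46, 40, 39, 37}
insert 44 → {70, 54, 48, 47, 46, 44, 40, 39, 37}
treat next patient → 70; now {54, 48, 47, 46, 44, 40, 39, 37}
insert 82 → {82, 54, 48, 47, 46, 44, 40, 39, 37}
treat next patient → 82; now {54, 48, 47, 46, 44, 40, 39, 37}
treat next patient → 54; now {48, 47, 46, 44, 40, 39, 37}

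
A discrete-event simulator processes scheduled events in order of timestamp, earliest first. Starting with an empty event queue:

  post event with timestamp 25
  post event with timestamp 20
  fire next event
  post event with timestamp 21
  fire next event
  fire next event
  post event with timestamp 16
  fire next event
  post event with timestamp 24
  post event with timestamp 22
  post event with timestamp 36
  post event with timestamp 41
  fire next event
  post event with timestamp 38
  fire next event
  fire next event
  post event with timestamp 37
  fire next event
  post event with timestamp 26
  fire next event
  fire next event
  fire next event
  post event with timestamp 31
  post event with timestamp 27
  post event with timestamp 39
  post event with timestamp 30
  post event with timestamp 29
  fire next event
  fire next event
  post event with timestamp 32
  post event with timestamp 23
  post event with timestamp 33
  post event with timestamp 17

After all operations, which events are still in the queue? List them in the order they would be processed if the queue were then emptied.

insert 25 → {25}
insert 20 → {20, 25}
fire next event → 20; now {25}
insert 21 → {21, 25}
fire next event → 21; now {25}
fire next event → 25; now {}
insert 16 → {16}
fire next event → 16; now {}
insert 24 → {24}
insert 22 → {22, 24}
insert 36 → {22, 24, 36}
insert 41 → {22, 24, 36, 41}
fire next event → 22; now {24, 36, 41}
insert 38 → {24, 36, 38, 41}
fire next event → 24; now {36, 38, 41}
fire next event → 36; now {38, 41}
insert 37 → {37, 38, 41}
fire next event → 37; now {38, 41}
insert 26 → {26, 38, 41}
fire next event → 26; now {38, 41}
fire next event → 38; now {41}
fire next event → 41; now {}
insert 31 → {31}
insert 27 → {27, 31}
insert 39 → {27, 31, 39}
insert 30 → {27, 30, 31, 39}
insert 29 → {27, 29, 30, 31, 39}
fire next event → 27; now {29, 30, 31, 39}
fire next event → 29; now {30, 31, 39}
insert 32 → {30, 31, 32, 39}
insert 23 → {23, 30, 31, 32, 39}
insert 33 → {23, 30, 31, 32, 33, 39}
insert 17 → {17, 23, 30, 31, 32, 33, 39}

[17, 23, 30, 31, 32, 33, 39]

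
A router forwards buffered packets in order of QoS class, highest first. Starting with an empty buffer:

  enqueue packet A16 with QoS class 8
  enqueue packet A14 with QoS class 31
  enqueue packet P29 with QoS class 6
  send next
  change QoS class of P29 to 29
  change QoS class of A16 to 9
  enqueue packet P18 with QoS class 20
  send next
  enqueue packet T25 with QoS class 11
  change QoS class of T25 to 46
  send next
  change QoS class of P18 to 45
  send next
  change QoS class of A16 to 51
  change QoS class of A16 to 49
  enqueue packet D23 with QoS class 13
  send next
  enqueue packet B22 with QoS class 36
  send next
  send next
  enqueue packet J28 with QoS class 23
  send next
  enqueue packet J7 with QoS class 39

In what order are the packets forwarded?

add A16 (QoS class 8) → {A16:8}
add A14 (QoS class 31) → {A14:31, A16:8}
add P29 (QoS class 6) → {A14:31, A16:8, P29:6}
send next → A14; now {A16:8, P29:6}
update P29 to QoS class 29 → {P29:29, A16:8}
update A16 to QoS class 9 → {P29:29, A16:9}
add P18 (QoS class 20) → {P29:29, P18:20, A16:9}
send next → P29; now {P18:20, A16:9}
add T25 (QoS class 11) → {P18:20, T25:11, A16:9}
update T25 to QoS class 46 → {T25:46, P18:20, A16:9}
send next → T25; now {P18:20, A16:9}
update P18 to QoS class 45 → {P18:45, A16:9}
send next → P18; now {A16:9}
update A16 to QoS class 51 → {A16:51}
update A16 to QoS class 49 → {A16:49}
add D23 (QoS class 13) → {A16:49, D23:13}
send next → A16; now {D23:13}
add B22 (QoS class 36) → {B22:36, D23:13}
send next → B22; now {D23:13}
send next → D23; now {}
add J28 (QoS class 23) → {J28:23}
send next → J28; now {}
add J7 (QoS class 39) → {J7:39}

A14 → P29 → T25 → P18 → A16 → B22 → D23 → J28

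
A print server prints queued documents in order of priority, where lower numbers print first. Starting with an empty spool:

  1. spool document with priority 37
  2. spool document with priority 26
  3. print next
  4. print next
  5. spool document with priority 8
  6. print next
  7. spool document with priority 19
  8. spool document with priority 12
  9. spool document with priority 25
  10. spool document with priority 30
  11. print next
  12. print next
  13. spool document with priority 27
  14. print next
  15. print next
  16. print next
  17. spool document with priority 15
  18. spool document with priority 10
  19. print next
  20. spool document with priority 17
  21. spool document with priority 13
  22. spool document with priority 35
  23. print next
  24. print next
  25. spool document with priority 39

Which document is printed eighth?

insert 37 → {37}
insert 26 → {26, 37}
print next → 26; now {37}
print next → 37; now {}
insert 8 → {8}
print next → 8; now {}
insert 19 → {19}
insert 12 → {12, 19}
insert 25 → {12, 19, 25}
insert 30 → {12, 19, 25, 30}
print next → 12; now {19, 25, 30}
print next → 19; now {25, 30}
insert 27 → {25, 27, 30}
print next → 25; now {27, 30}
print next → 27; now {30}
print next → 30; now {}
insert 15 → {15}
insert 10 → {10, 15}
print next → 10; now {15}
insert 17 → {15, 17}
insert 13 → {13, 15, 17}
insert 35 → {13, 15, 17, 35}
print next → 13; now {15, 17, 35}
print next → 15; now {17, 35}
insert 39 → {17, 35, 39}

30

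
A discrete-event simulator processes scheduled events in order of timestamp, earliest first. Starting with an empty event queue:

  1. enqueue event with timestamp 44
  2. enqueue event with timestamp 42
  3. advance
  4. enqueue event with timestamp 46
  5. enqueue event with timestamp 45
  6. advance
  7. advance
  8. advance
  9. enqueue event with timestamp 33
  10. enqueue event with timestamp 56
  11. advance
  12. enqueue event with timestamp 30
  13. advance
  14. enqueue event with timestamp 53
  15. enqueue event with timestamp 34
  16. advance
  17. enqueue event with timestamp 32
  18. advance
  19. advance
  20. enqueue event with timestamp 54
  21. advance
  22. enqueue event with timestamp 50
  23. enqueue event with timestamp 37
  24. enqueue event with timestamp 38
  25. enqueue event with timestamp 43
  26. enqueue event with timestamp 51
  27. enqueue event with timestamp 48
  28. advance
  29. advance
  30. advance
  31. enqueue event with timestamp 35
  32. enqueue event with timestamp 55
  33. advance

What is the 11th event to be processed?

37

insert 44 → {44}
insert 42 → {42, 44}
advance → 42; now {44}
insert 46 → {44, 46}
insert 45 → {44, 45, 46}
advance → 44; now {45, 46}
advance → 45; now {46}
advance → 46; now {}
insert 33 → {33}
insert 56 → {33, 56}
advance → 33; now {56}
insert 30 → {30, 56}
advance → 30; now {56}
insert 53 → {53, 56}
insert 34 → {34, 53, 56}
advance → 34; now {53, 56}
insert 32 → {32, 53, 56}
advance → 32; now {53, 56}
advance → 53; now {56}
insert 54 → {54, 56}
advance → 54; now {56}
insert 50 → {50, 56}
insert 37 → {37, 50, 56}
insert 38 → {37, 38, 50, 56}
insert 43 → {37, 38, 43, 50, 56}
insert 51 → {37, 38, 43, 50, 51, 56}
insert 48 → {37, 38, 43, 48, 50, 51, 56}
advance → 37; now {38, 43, 48, 50, 51, 56}
advance → 38; now {43, 48, 50, 51, 56}
advance → 43; now {48, 50, 51, 56}
insert 35 → {35, 48, 50, 51, 56}
insert 55 → {35, 48, 50, 51, 55, 56}
advance → 35; now {48, 50, 51, 55, 56}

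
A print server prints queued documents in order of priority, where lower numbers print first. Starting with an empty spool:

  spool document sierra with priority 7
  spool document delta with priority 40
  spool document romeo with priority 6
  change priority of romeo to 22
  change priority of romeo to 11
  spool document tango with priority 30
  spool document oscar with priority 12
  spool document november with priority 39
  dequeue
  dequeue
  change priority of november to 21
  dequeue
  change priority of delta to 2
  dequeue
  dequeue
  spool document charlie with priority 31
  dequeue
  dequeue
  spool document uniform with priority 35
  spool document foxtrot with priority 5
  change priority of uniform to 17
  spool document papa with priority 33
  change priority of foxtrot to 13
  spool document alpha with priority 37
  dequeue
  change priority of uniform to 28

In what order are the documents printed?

sierra → romeo → oscar → delta → november → tango → charlie → foxtrot

add sierra (priority 7) → {sierra:7}
add delta (priority 40) → {sierra:7, delta:40}
add romeo (priority 6) → {romeo:6, sierra:7, delta:40}
update romeo to priority 22 → {sierra:7, romeo:22, delta:40}
update romeo to priority 11 → {sierra:7, romeo:11, delta:40}
add tango (priority 30) → {sierra:7, romeo:11, tango:30, delta:40}
add oscar (priority 12) → {sierra:7, romeo:11, oscar:12, tango:30, delta:40}
add november (priority 39) → {sierra:7, romeo:11, oscar:12, tango:30, november:39, delta:40}
dequeue → sierra; now {romeo:11, oscar:12, tango:30, november:39, delta:40}
dequeue → romeo; now {oscar:12, tango:30, november:39, delta:40}
update november to priority 21 → {oscar:12, november:21, tango:30, delta:40}
dequeue → oscar; now {november:21, tango:30, delta:40}
update delta to priority 2 → {delta:2, november:21, tango:30}
dequeue → delta; now {november:21, tango:30}
dequeue → november; now {tango:30}
add charlie (priority 31) → {tango:30, charlie:31}
dequeue → tango; now {charlie:31}
dequeue → charlie; now {}
add uniform (priority 35) → {uniform:35}
add foxtrot (priority 5) → {foxtrot:5, uniform:35}
update uniform to priority 17 → {foxtrot:5, uniform:17}
add papa (priority 33) → {foxtrot:5, uniform:17, papa:33}
update foxtrot to priority 13 → {foxtrot:13, uniform:17, papa:33}
add alpha (priority 37) → {foxtrot:13, uniform:17, papa:33, alpha:37}
dequeue → foxtrot; now {uniform:17, papa:33, alpha:37}
update uniform to priority 28 → {uniform:28, papa:33, alpha:37}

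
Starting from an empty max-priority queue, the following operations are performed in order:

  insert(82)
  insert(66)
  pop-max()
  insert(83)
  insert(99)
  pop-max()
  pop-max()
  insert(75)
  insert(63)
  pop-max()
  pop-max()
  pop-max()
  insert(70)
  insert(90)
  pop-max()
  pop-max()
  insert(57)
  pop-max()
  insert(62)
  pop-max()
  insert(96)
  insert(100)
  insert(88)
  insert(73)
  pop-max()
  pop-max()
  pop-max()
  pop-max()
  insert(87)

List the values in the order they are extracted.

insert 82 → {82}
insert 66 → {82, 66}
pop-max → 82; now {66}
insert 83 → {83, 66}
insert 99 → {99, 83, 66}
pop-max → 99; now {83, 66}
pop-max → 83; now {66}
insert 75 → {75, 66}
insert 63 → {75, 66, 63}
pop-max → 75; now {66, 63}
pop-max → 66; now {63}
pop-max → 63; now {}
insert 70 → {70}
insert 90 → {90, 70}
pop-max → 90; now {70}
pop-max → 70; now {}
insert 57 → {57}
pop-max → 57; now {}
insert 62 → {62}
pop-max → 62; now {}
insert 96 → {96}
insert 100 → {100, 96}
insert 88 → {100, 96, 88}
insert 73 → {100, 96, 88, 73}
pop-max → 100; now {96, 88, 73}
pop-max → 96; now {88, 73}
pop-max → 88; now {73}
pop-max → 73; now {}
insert 87 → {87}

82 → 99 → 83 → 75 → 66 → 63 → 90 → 70 → 57 → 62 → 100 → 96 → 88 → 73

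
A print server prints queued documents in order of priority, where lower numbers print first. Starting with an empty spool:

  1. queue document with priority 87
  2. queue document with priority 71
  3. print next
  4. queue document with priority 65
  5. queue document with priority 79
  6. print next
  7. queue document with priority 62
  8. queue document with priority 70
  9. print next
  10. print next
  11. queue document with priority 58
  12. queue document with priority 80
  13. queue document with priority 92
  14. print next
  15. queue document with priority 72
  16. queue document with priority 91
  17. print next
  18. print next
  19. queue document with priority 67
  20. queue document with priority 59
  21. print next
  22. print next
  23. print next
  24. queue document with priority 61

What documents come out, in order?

insert 87 → {87}
insert 71 → {71, 87}
print next → 71; now {87}
insert 65 → {65, 87}
insert 79 → {65, 79, 87}
print next → 65; now {79, 87}
insert 62 → {62, 79, 87}
insert 70 → {62, 70, 79, 87}
print next → 62; now {70, 79, 87}
print next → 70; now {79, 87}
insert 58 → {58, 79, 87}
insert 80 → {58, 79, 80, 87}
insert 92 → {58, 79, 80, 87, 92}
print next → 58; now {79, 80, 87, 92}
insert 72 → {72, 79, 80, 87, 92}
insert 91 → {72, 79, 80, 87, 91, 92}
print next → 72; now {79, 80, 87, 91, 92}
print next → 79; now {80, 87, 91, 92}
insert 67 → {67, 80, 87, 91, 92}
insert 59 → {59, 67, 80, 87, 91, 92}
print next → 59; now {67, 80, 87, 91, 92}
print next → 67; now {80, 87, 91, 92}
print next → 80; now {87, 91, 92}
insert 61 → {61, 87, 91, 92}

71 → 65 → 62 → 70 → 58 → 72 → 79 → 59 → 67 → 80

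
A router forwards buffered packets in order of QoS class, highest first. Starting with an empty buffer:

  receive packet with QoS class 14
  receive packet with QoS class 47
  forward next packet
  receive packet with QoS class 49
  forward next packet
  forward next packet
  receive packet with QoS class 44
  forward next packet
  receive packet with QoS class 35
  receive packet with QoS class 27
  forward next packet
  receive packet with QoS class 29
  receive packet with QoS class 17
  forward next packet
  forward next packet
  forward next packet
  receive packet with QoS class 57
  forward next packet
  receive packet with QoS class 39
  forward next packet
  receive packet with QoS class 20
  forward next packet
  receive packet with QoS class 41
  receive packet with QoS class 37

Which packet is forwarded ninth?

insert 14 → {14}
insert 47 → {47, 14}
forward next packet → 47; now {14}
insert 49 → {49, 14}
forward next packet → 49; now {14}
forward next packet → 14; now {}
insert 44 → {44}
forward next packet → 44; now {}
insert 35 → {35}
insert 27 → {35, 27}
forward next packet → 35; now {27}
insert 29 → {29, 27}
insert 17 → {29, 27, 17}
forward next packet → 29; now {27, 17}
forward next packet → 27; now {17}
forward next packet → 17; now {}
insert 57 → {57}
forward next packet → 57; now {}
insert 39 → {39}
forward next packet → 39; now {}
insert 20 → {20}
forward next packet → 20; now {}
insert 41 → {41}
insert 37 → {41, 37}

57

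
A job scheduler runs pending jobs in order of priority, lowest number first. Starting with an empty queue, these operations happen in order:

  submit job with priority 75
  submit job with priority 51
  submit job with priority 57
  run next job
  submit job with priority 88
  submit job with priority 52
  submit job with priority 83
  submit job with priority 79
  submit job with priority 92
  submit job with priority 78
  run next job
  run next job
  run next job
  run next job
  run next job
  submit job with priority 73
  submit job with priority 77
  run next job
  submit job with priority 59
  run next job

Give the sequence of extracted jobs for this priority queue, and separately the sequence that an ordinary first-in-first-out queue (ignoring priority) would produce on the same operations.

insert 75 → {75}
insert 51 → {51, 75}
insert 57 → {51, 57, 75}
run next job → 51; now {57, 75}
insert 88 → {57, 75, 88}
insert 52 → {52, 57, 75, 88}
insert 83 → {52, 57, 75, 83, 88}
insert 79 → {52, 57, 75, 79, 83, 88}
insert 92 → {52, 57, 75, 79, 83, 88, 92}
insert 78 → {52, 57, 75, 78, 79, 83, 88, 92}
run next job → 52; now {57, 75, 78, 79, 83, 88, 92}
run next job → 57; now {75, 78, 79, 83, 88, 92}
run next job → 75; now {78, 79, 83, 88, 92}
run next job → 78; now {79, 83, 88, 92}
run next job → 79; now {83, 88, 92}
insert 73 → {73, 83, 88, 92}
insert 77 → {73, 77, 83, 88, 92}
run next job → 73; now {77, 83, 88, 92}
insert 59 → {59, 77, 83, 88, 92}
run next job → 59; now {77, 83, 88, 92}

priority queue: 51, 52, 57, 75, 78, 79, 73, 59; FIFO queue: 75 → 51 → 57 → 88 → 52 → 83 → 79 → 92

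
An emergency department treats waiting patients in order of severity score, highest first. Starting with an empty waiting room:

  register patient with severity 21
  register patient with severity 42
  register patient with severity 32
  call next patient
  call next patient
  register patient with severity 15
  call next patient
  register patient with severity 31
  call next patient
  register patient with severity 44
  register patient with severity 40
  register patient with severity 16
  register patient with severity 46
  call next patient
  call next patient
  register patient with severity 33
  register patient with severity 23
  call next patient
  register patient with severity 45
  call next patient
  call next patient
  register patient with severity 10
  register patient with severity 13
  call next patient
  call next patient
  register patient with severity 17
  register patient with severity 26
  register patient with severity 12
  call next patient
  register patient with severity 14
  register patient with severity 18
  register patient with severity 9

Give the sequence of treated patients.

42, 32, 21, 31, 46, 44, 40, 45, 33, 23, 16, 26

insert 21 → {21}
insert 42 → {42, 21}
insert 32 → {42, 32, 21}
call next patient → 42; now {32, 21}
call next patient → 32; now {21}
insert 15 → {21, 15}
call next patient → 21; now {15}
insert 31 → {31, 15}
call next patient → 31; now {15}
insert 44 → {44, 15}
insert 40 → {44, 40, 15}
insert 16 → {44, 40, 16, 15}
insert 46 → {46, 44, 40, 16, 15}
call next patient → 46; now {44, 40, 16, 15}
call next patient → 44; now {40, 16, 15}
insert 33 → {40, 33, 16, 15}
insert 23 → {40, 33, 23, 16, 15}
call next patient → 40; now {33, 23, 16, 15}
insert 45 → {45, 33, 23, 16, 15}
call next patient → 45; now {33, 23, 16, 15}
call next patient → 33; now {23, 16, 15}
insert 10 → {23, 16, 15, 10}
insert 13 → {23, 16, 15, 13, 10}
call next patient → 23; now {16, 15, 13, 10}
call next patient → 16; now {15, 13, 10}
insert 17 → {17, 15, 13, 10}
insert 26 → {26, 17, 15, 13, 10}
insert 12 → {26, 17, 15, 13, 12, 10}
call next patient → 26; now {17, 15, 13, 12, 10}
insert 14 → {17, 15, 14, 13, 12, 10}
insert 18 → {18, 17, 15, 14, 13, 12, 10}
insert 9 → {18, 17, 15, 14, 13, 12, 10, 9}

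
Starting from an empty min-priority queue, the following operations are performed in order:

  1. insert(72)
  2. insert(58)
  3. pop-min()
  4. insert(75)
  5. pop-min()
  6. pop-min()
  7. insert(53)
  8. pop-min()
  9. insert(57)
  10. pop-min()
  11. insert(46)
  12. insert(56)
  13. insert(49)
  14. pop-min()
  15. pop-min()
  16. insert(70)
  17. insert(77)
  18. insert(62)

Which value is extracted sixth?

46

insert 72 → {72}
insert 58 → {58, 72}
pop-min → 58; now {72}
insert 75 → {72, 75}
pop-min → 72; now {75}
pop-min → 75; now {}
insert 53 → {53}
pop-min → 53; now {}
insert 57 → {57}
pop-min → 57; now {}
insert 46 → {46}
insert 56 → {46, 56}
insert 49 → {46, 49, 56}
pop-min → 46; now {49, 56}
pop-min → 49; now {56}
insert 70 → {56, 70}
insert 77 → {56, 70, 77}
insert 62 → {56, 62, 70, 77}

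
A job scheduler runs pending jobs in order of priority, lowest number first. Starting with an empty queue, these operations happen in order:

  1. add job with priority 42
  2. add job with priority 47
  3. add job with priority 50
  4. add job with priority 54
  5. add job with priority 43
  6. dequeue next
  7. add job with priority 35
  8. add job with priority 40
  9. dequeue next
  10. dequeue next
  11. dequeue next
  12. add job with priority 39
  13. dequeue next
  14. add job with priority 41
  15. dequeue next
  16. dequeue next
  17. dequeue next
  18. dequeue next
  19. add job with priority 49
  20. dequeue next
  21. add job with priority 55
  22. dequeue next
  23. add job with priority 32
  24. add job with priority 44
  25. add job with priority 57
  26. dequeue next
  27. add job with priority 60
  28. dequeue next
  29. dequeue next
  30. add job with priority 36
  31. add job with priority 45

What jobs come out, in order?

[42, 35, 40, 43, 39, 41, 47, 50, 54, 49, 55, 32, 44, 57]

insert 42 → {42}
insert 47 → {42, 47}
insert 50 → {42, 47, 50}
insert 54 → {42, 47, 50, 54}
insert 43 → {42, 43, 47, 50, 54}
dequeue next → 42; now {43, 47, 50, 54}
insert 35 → {35, 43, 47, 50, 54}
insert 40 → {35, 40, 43, 47, 50, 54}
dequeue next → 35; now {40, 43, 47, 50, 54}
dequeue next → 40; now {43, 47, 50, 54}
dequeue next → 43; now {47, 50, 54}
insert 39 → {39, 47, 50, 54}
dequeue next → 39; now {47, 50, 54}
insert 41 → {41, 47, 50, 54}
dequeue next → 41; now {47, 50, 54}
dequeue next → 47; now {50, 54}
dequeue next → 50; now {54}
dequeue next → 54; now {}
insert 49 → {49}
dequeue next → 49; now {}
insert 55 → {55}
dequeue next → 55; now {}
insert 32 → {32}
insert 44 → {32, 44}
insert 57 → {32, 44, 57}
dequeue next → 32; now {44, 57}
insert 60 → {44, 57, 60}
dequeue next → 44; now {57, 60}
dequeue next → 57; now {60}
insert 36 → {36, 60}
insert 45 → {36, 45, 60}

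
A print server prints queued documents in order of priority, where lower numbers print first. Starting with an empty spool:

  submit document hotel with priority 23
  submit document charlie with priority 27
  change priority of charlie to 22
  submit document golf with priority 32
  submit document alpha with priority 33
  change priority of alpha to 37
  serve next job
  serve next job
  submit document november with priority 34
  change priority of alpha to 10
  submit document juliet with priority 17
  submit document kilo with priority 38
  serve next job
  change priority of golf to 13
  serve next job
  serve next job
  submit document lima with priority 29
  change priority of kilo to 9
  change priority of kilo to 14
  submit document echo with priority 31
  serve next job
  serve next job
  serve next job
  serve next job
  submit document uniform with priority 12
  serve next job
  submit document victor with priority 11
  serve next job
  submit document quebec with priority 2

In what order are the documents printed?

charlie → hotel → alpha → golf → juliet → kilo → lima → echo → november → uniform → victor

add hotel (priority 23) → {hotel:23}
add charlie (priority 27) → {hotel:23, charlie:27}
update charlie to priority 22 → {charlie:22, hotel:23}
add golf (priority 32) → {charlie:22, hotel:23, golf:32}
add alpha (priority 33) → {charlie:22, hotel:23, golf:32, alpha:33}
update alpha to priority 37 → {charlie:22, hotel:23, golf:32, alpha:37}
serve next job → charlie; now {hotel:23, golf:32, alpha:37}
serve next job → hotel; now {golf:32, alpha:37}
add november (priority 34) → {golf:32, november:34, alpha:37}
update alpha to priority 10 → {alpha:10, golf:32, november:34}
add juliet (priority 17) → {alpha:10, juliet:17, golf:32, november:34}
add kilo (priority 38) → {alpha:10, juliet:17, golf:32, november:34, kilo:38}
serve next job → alpha; now {juliet:17, golf:32, november:34, kilo:38}
update golf to priority 13 → {golf:13, juliet:17, november:34, kilo:38}
serve next job → golf; now {juliet:17, november:34, kilo:38}
serve next job → juliet; now {november:34, kilo:38}
add lima (priority 29) → {lima:29, november:34, kilo:38}
update kilo to priority 9 → {kilo:9, lima:29, november:34}
update kilo to priority 14 → {kilo:14, lima:29, november:34}
add echo (priority 31) → {kilo:14, lima:29, echo:31, november:34}
serve next job → kilo; now {lima:29, echo:31, november:34}
serve next job → lima; now {echo:31, november:34}
serve next job → echo; now {november:34}
serve next job → november; now {}
add uniform (priority 12) → {uniform:12}
serve next job → uniform; now {}
add victor (priority 11) → {victor:11}
serve next job → victor; now {}
add quebec (priority 2) → {quebec:2}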